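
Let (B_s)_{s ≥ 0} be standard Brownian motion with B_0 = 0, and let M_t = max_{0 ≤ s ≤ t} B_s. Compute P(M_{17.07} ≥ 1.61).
P(M_{17.07} ≥ 1.61) = 2·P(B_{17.07} ≥ 1.61) = 2(1 − Φ(1.61/√17.07)) ≈ 0.6968

By the reflection principle for Brownian motion, P(M_t ≥ a) = 2 · P(B_t ≥ a) for a ≥ 0. Since B_t ~ N(0, t), P(B_t ≥ 1.61) = 1 − Φ(1.61/√t) = 1 − Φ(1.61/√17.07) = 1 − Φ(0.3897). So
  P(M_{17.07} ≥ 1.61) = 2(1 − Φ(0.3897)) ≈ 0.6968.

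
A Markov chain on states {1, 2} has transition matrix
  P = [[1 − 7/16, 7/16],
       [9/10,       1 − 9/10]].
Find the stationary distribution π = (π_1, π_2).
π_1 = 72/107, π_2 = 35/107

Solve πP = π with π_1 + π_2 = 1. From πP = π: π_1 · (1 − 7/16) + π_2 · 9/10 = π_1 ⇒ π_2 · 9/10 = π_1 · 7/16 ⇒ π_2/π_1 = (7/16)/(9/10) = 35/72. Together with π_1 + π_2 = 1:
  π_1 = (9/10)/(7/16 + 9/10) = (9/10)/(107/80) = 72/107,
  π_2 = (7/16)/(7/16 + 9/10) = (7/16)/(107/80) = 35/107.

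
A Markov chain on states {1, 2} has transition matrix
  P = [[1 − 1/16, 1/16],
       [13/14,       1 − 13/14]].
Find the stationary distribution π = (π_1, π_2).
π_1 = 104/111, π_2 = 7/111

Solve πP = π with π_1 + π_2 = 1. From πP = π: π_1 · (1 − 1/16) + π_2 · 13/14 = π_1 ⇒ π_2 · 13/14 = π_1 · 1/16 ⇒ π_2/π_1 = (1/16)/(13/14) = 7/104. Together with π_1 + π_2 = 1:
  π_1 = (13/14)/(1/16 + 13/14) = (13/14)/(111/112) = 104/111,
  π_2 = (1/16)/(1/16 + 13/14) = (1/16)/(111/112) = 7/111.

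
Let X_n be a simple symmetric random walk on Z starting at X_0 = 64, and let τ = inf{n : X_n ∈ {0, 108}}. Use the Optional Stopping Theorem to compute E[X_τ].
E[X_τ] = 64

X_n is a martingale and τ is a bounded-mean stopping time (indeed τ is finite a.s. with bounded expectation since the walk is in a bounded region). By the OST, E[X_τ] = E[X_0] = 64. Equivalently: E[X_τ] = 108 · P(hit 108 first) + 0 · P(hit 0 first) = 108 · (64/108) = 64.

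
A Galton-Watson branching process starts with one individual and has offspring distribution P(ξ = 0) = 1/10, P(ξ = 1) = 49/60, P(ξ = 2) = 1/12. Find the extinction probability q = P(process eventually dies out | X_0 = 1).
q = 1

Mean offspring μ = 0·1/10 + 1·49/60 + 2·1/12 = 59/60 ≤ 1. For μ ≤ 1 with offspring not concentrated at 1, the Galton-Watson process goes extinct almost surely, so q = 1.
(Algebraic check: The pgf is f(s) = 1/10 + 49/60·s + 1/12·s². The extinction probability q is the smallest fixed point of f in [0, 1]. Setting s = f(s):
  1/12·s² + (49/60 − 1)·s + 1/10 = 0
  1/12·s² − (1/10 + 1/12)·s + 1/10 = 0
which factors as (s − 1)·(1/12·s − 1/10) = 0, giving roots s = 1 and s = (1/10)/(1/12) = 6/5. Since 6/5 ≥ 1, the smallest root in [0, 1] is s = 1.)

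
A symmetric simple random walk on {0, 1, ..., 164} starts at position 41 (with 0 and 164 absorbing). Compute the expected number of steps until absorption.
E[τ | X_0 = 41] = 5043

Let v_k = E[τ | X_0 = k]. Boundary: v_0 = v_164 = 0. Recurrence: v_k = 1 + (v_{k-1} + v_{k+1})/2 for 1 ≤ k ≤ 163. The particular solution to v_k − (v_{k-1} + v_{k+1})/2 = 1 is v_k = −k^2. Adding homogeneous solution A + B k and matching boundaries gives v_k = k (164 − k). Substituting k = 41: v_41 = 41 · 123 = 5043.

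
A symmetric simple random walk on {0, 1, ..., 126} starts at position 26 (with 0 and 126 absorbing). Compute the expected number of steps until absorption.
E[τ | X_0 = 26] = 2600

Let v_k = E[τ | X_0 = k]. Boundary: v_0 = v_126 = 0. Recurrence: v_k = 1 + (v_{k-1} + v_{k+1})/2 for 1 ≤ k ≤ 125. The particular solution to v_k − (v_{k-1} + v_{k+1})/2 = 1 is v_k = −k^2. Adding homogeneous solution A + B k and matching boundaries gives v_k = k (126 − k). Substituting k = 26: v_26 = 26 · 100 = 2600.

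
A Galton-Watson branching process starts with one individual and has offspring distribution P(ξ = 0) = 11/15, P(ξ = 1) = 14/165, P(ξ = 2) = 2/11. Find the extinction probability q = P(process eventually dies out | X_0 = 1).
q = 1

Mean offspring μ = 0·11/15 + 1·14/165 + 2·2/11 = 74/165 ≤ 1. For μ ≤ 1 with offspring not concentrated at 1, the Galton-Watson process goes extinct almost surely, so q = 1.
(Algebraic check: The pgf is f(s) = 11/15 + 14/165·s + 2/11·s². The extinction probability q is the smallest fixed point of f in [0, 1]. Setting s = f(s):
  2/11·s² + (14/165 − 1)·s + 11/15 = 0
  2/11·s² − (11/15 + 2/11)·s + 11/15 = 0
which factors as (s − 1)·(2/11·s − 11/15) = 0, giving roots s = 1 and s = (11/15)/(2/11) = 121/30. Since 121/30 ≥ 1, the smallest root in [0, 1] is s = 1.)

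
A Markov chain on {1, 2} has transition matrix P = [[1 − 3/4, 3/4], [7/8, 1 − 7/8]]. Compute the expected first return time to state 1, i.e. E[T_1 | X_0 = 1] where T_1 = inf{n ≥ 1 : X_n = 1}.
E[T_1 | X_0 = 1] = 1/π_1 = 13/7

For an irreducible recurrent Markov chain with stationary distribution π, E[T_i | X_0 = i] = 1/π_i (Kac's formula). Here π_1 = (7/8)/(3/4 + 7/8) = (7/8)/(13/8) = 7/13, so E[T_1 | X_0 = 1] = 1/π_1 = (3/4 + 7/8)/(7/8) = (13/8)/(7/8) = 13/7.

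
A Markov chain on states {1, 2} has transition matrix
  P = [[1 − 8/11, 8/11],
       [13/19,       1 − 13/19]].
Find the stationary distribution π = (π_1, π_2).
π_1 = 143/295, π_2 = 152/295

Solve πP = π with π_1 + π_2 = 1. From πP = π: π_1 · (1 − 8/11) + π_2 · 13/19 = π_1 ⇒ π_2 · 13/19 = π_1 · 8/11 ⇒ π_2/π_1 = (8/11)/(13/19) = 152/143. Together with π_1 + π_2 = 1:
  π_1 = (13/19)/(8/11 + 13/19) = (13/19)/(295/209) = 143/295,
  π_2 = (8/11)/(8/11 + 13/19) = (8/11)/(295/209) = 152/295.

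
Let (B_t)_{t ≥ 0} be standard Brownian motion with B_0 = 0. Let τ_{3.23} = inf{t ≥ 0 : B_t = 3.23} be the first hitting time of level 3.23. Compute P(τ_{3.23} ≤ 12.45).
P(τ_{3.23} ≤ 12.45) = 2(1 − Φ(3.23/√12.45)) = 2(1 − Φ(0.9154)) ≈ 0.3600

By the reflection principle for standard BM, P(τ_b ≤ t) = 2 · P(B_t ≥ b). Since B_t ~ N(0, t), P(B_t ≥ 3.23) = 1 − Φ(3.23/√t) = 1 − Φ(3.23/√12.45) = 1 − Φ(0.9154) ≈ 0.17999. Doubling: P(τ_{3.23} ≤ 12.45) ≈ 2 · 0.17999 = 0.35998 ≈ 0.3600.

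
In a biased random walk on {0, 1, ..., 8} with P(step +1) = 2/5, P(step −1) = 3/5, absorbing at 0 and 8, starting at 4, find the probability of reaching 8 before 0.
P(hit 8 before 0) = (1 − (3/2)^4) / (1 − (3/2)^8) = 16/97

Let u_k denote P(reach 8 before 0 | start at k). Boundary: u_0 = 0, u_8 = 1. Recurrence: u_k = 2/5·u_{k+1} + 3/5·u_{k-1} for 1 ≤ k ≤ 7. Try u_k = A + B·r^k with r = q/p = (3/5)/(2/5) = 3/2. Substitution satisfies the recurrence; boundary conditions give:
  u_k = (1 − r^k) / (1 − r^N) = (1 − (3/2)^4) / (1 − (3/2)^8) = 16/97.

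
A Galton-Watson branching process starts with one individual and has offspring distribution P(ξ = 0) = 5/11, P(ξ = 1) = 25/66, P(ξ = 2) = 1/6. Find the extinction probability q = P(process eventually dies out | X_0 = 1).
q = 1

Mean offspring μ = 0·5/11 + 1·25/66 + 2·1/6 = 47/66 ≤ 1. For μ ≤ 1 with offspring not concentrated at 1, the Galton-Watson process goes extinct almost surely, so q = 1.
(Algebraic check: The pgf is f(s) = 5/11 + 25/66·s + 1/6·s². The extinction probability q is the smallest fixed point of f in [0, 1]. Setting s = f(s):
  1/6·s² + (25/66 − 1)·s + 5/11 = 0
  1/6·s² − (5/11 + 1/6)·s + 5/11 = 0
which factors as (s − 1)·(1/6·s − 5/11) = 0, giving roots s = 1 and s = (5/11)/(1/6) = 30/11. Since 30/11 ≥ 1, the smallest root in [0, 1] is s = 1.)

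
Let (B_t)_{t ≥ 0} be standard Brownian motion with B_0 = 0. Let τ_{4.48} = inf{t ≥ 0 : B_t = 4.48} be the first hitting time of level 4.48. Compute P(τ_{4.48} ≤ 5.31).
P(τ_{4.48} ≤ 5.31) = 2(1 − Φ(4.48/√5.31)) = 2(1 − Φ(1.9442)) ≈ 0.0519

By the reflection principle for standard BM, P(τ_b ≤ t) = 2 · P(B_t ≥ b). Since B_t ~ N(0, t), P(B_t ≥ 4.48) = 1 − Φ(4.48/√t) = 1 − Φ(4.48/√5.31) = 1 − Φ(1.9442) ≈ 0.02594. Doubling: P(τ_{4.48} ≤ 5.31) ≈ 2 · 0.02594 = 0.05188 ≈ 0.0519.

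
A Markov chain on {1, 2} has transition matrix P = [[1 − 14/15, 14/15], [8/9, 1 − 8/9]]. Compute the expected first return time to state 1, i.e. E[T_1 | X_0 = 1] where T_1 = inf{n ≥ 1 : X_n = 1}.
E[T_1 | X_0 = 1] = 1/π_1 = 41/20

For an irreducible recurrent Markov chain with stationary distribution π, E[T_i | X_0 = i] = 1/π_i (Kac's formula). Here π_1 = (8/9)/(14/15 + 8/9) = (8/9)/(82/45) = 20/41, so E[T_1 | X_0 = 1] = 1/π_1 = (14/15 + 8/9)/(8/9) = (82/45)/(8/9) = 41/20.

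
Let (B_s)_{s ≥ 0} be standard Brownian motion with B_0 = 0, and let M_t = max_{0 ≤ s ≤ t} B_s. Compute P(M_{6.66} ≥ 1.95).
P(M_{6.66} ≥ 1.95) = 2·P(B_{6.66} ≥ 1.95) = 2(1 − Φ(1.95/√6.66)) ≈ 0.4499

By the reflection principle for Brownian motion, P(M_t ≥ a) = 2 · P(B_t ≥ a) for a ≥ 0. Since B_t ~ N(0, t), P(B_t ≥ 1.95) = 1 − Φ(1.95/√t) = 1 − Φ(1.95/√6.66) = 1 − Φ(0.7556). So
  P(M_{6.66} ≥ 1.95) = 2(1 − Φ(0.7556)) ≈ 0.4499.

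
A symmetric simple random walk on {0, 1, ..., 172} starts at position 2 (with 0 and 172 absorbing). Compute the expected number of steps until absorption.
E[τ | X_0 = 2] = 340

Let v_k = E[τ | X_0 = k]. Boundary: v_0 = v_172 = 0. Recurrence: v_k = 1 + (v_{k-1} + v_{k+1})/2 for 1 ≤ k ≤ 171. The particular solution to v_k − (v_{k-1} + v_{k+1})/2 = 1 is v_k = −k^2. Adding homogeneous solution A + B k and matching boundaries gives v_k = k (172 − k). Substituting k = 2: v_2 = 2 · 170 = 340.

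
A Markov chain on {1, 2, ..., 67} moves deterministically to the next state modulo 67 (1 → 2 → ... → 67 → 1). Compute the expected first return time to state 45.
E[T_45 | X_0 = 45] = 67

The chain cycles deterministically, so starting at state 45 it returns in exactly 67 steps. Equivalently, the stationary distribution is uniform π_j = 1/67 for every state j, so by Kac's formula E[T_45] = 1/π_45 = 67.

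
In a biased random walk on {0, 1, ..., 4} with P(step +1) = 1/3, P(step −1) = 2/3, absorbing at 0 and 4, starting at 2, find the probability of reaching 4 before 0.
P(hit 4 before 0) = (1 − (2)^2) / (1 − (2)^4) = 1/5

Let u_k denote P(reach 4 before 0 | start at k). Boundary: u_0 = 0, u_4 = 1. Recurrence: u_k = 1/3·u_{k+1} + 2/3·u_{k-1} for 1 ≤ k ≤ 3. Try u_k = A + B·r^k with r = q/p = (2/3)/(1/3) = 2. Substitution satisfies the recurrence; boundary conditions give:
  u_k = (1 − r^k) / (1 − r^N) = (1 − (2)^2) / (1 − (2)^4) = 1/5.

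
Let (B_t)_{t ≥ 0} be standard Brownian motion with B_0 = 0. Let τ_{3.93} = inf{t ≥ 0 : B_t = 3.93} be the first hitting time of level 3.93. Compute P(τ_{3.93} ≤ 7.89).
P(τ_{3.93} ≤ 7.89) = 2(1 − Φ(3.93/√7.89)) = 2(1 − Φ(1.3991)) ≈ 0.1618

By the reflection principle for standard BM, P(τ_b ≤ t) = 2 · P(B_t ≥ b). Since B_t ~ N(0, t), P(B_t ≥ 3.93) = 1 − Φ(3.93/√t) = 1 − Φ(3.93/√7.89) = 1 − Φ(1.3991) ≈ 0.08089. Doubling: P(τ_{3.93} ≤ 7.89) ≈ 2 · 0.08089 = 0.16178 ≈ 0.1618.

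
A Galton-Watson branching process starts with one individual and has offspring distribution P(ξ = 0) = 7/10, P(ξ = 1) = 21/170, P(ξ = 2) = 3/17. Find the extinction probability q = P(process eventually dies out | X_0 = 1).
q = 1

Mean offspring μ = 0·7/10 + 1·21/170 + 2·3/17 = 81/170 ≤ 1. For μ ≤ 1 with offspring not concentrated at 1, the Galton-Watson process goes extinct almost surely, so q = 1.
(Algebraic check: The pgf is f(s) = 7/10 + 21/170·s + 3/17·s². The extinction probability q is the smallest fixed point of f in [0, 1]. Setting s = f(s):
  3/17·s² + (21/170 − 1)·s + 7/10 = 0
  3/17·s² − (7/10 + 3/17)·s + 7/10 = 0
which factors as (s − 1)·(3/17·s − 7/10) = 0, giving roots s = 1 and s = (7/10)/(3/17) = 119/30. Since 119/30 ≥ 1, the smallest root in [0, 1] is s = 1.)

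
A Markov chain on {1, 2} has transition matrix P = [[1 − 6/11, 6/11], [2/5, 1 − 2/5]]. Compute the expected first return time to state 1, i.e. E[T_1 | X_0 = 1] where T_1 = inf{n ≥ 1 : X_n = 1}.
E[T_1 | X_0 = 1] = 1/π_1 = 26/11

For an irreducible recurrent Markov chain with stationary distribution π, E[T_i | X_0 = i] = 1/π_i (Kac's formula). Here π_1 = (2/5)/(6/11 + 2/5) = (2/5)/(52/55) = 11/26, so E[T_1 | X_0 = 1] = 1/π_1 = (6/11 + 2/5)/(2/5) = (52/55)/(2/5) = 26/11.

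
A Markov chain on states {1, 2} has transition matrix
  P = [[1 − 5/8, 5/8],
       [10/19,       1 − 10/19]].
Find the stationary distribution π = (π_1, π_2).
π_1 = 16/35, π_2 = 19/35

Solve πP = π with π_1 + π_2 = 1. From πP = π: π_1 · (1 − 5/8) + π_2 · 10/19 = π_1 ⇒ π_2 · 10/19 = π_1 · 5/8 ⇒ π_2/π_1 = (5/8)/(10/19) = 19/16. Together with π_1 + π_2 = 1:
  π_1 = (10/19)/(5/8 + 10/19) = (10/19)/(175/152) = 16/35,
  π_2 = (5/8)/(5/8 + 10/19) = (5/8)/(175/152) = 19/35.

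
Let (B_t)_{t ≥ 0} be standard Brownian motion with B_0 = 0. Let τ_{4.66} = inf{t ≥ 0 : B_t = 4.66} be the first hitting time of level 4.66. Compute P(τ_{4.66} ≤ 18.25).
P(τ_{4.66} ≤ 18.25) = 2(1 − Φ(4.66/√18.25)) = 2(1 − Φ(1.0908)) ≈ 0.2754

By the reflection principle for standard BM, P(τ_b ≤ t) = 2 · P(B_t ≥ b). Since B_t ~ N(0, t), P(B_t ≥ 4.66) = 1 − Φ(4.66/√t) = 1 − Φ(4.66/√18.25) = 1 − Φ(1.0908) ≈ 0.13768. Doubling: P(τ_{4.66} ≤ 18.25) ≈ 2 · 0.13768 = 0.27536 ≈ 0.2754.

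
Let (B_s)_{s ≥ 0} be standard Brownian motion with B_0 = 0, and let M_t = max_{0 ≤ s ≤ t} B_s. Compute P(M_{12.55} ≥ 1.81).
P(M_{12.55} ≥ 1.81) = 2·P(B_{12.55} ≥ 1.81) = 2(1 − Φ(1.81/√12.55)) ≈ 0.6094

By the reflection principle for Brownian motion, P(M_t ≥ a) = 2 · P(B_t ≥ a) for a ≥ 0. Since B_t ~ N(0, t), P(B_t ≥ 1.81) = 1 − Φ(1.81/√t) = 1 − Φ(1.81/√12.55) = 1 − Φ(0.5109). So
  P(M_{12.55} ≥ 1.81) = 2(1 − Φ(0.5109)) ≈ 0.6094.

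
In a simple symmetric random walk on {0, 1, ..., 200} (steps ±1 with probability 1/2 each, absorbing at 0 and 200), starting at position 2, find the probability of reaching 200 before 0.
P(hit 200 before 0) = 2/200 = 1/100

Let u_k = P(hit 200 before 0 | start at k). Then u_0 = 0, u_200 = 1, and u_k = u_{k-1}/2 + u_{k+1}/2 for 1 ≤ k ≤ 199. This harmonic recurrence is solved by u_k = k/200, giving u_2 = 2/200 = 1/100.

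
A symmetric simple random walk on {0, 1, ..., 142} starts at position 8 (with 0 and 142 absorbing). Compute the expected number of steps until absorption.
E[τ | X_0 = 8] = 1072

Let v_k = E[τ | X_0 = k]. Boundary: v_0 = v_142 = 0. Recurrence: v_k = 1 + (v_{k-1} + v_{k+1})/2 for 1 ≤ k ≤ 141. The particular solution to v_k − (v_{k-1} + v_{k+1})/2 = 1 is v_k = −k^2. Adding homogeneous solution A + B k and matching boundaries gives v_k = k (142 − k). Substituting k = 8: v_8 = 8 · 134 = 1072.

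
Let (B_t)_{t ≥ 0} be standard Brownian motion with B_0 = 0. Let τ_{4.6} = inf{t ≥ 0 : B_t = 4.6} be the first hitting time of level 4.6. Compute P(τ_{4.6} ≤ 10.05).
P(τ_{4.6} ≤ 10.05) = 2(1 − Φ(4.6/√10.05)) = 2(1 − Φ(1.4510)) ≈ 0.1468

By the reflection principle for standard BM, P(τ_b ≤ t) = 2 · P(B_t ≥ b). Since B_t ~ N(0, t), P(B_t ≥ 4.6) = 1 − Φ(4.6/√t) = 1 − Φ(4.6/√10.05) = 1 − Φ(1.4510) ≈ 0.07339. Doubling: P(τ_{4.6} ≤ 10.05) ≈ 2 · 0.07339 = 0.14678 ≈ 0.1468.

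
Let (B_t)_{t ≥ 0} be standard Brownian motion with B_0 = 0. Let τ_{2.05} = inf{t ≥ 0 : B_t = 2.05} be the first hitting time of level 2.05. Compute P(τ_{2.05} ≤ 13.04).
P(τ_{2.05} ≤ 13.04) = 2(1 − Φ(2.05/√13.04)) = 2(1 − Φ(0.5677)) ≈ 0.5702

By the reflection principle for standard BM, P(τ_b ≤ t) = 2 · P(B_t ≥ b). Since B_t ~ N(0, t), P(B_t ≥ 2.05) = 1 − Φ(2.05/√t) = 1 − Φ(2.05/√13.04) = 1 − Φ(0.5677) ≈ 0.28512. Doubling: P(τ_{2.05} ≤ 13.04) ≈ 2 · 0.28512 = 0.57024 ≈ 0.5702.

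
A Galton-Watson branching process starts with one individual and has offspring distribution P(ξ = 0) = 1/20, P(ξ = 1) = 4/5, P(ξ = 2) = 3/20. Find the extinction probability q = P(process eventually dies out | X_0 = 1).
q = 1/3

The pgf is f(s) = 1/20 + 4/5·s + 3/20·s². The extinction probability q is the smallest fixed point of f in [0, 1]. Setting s = f(s):
  3/20·s² + (4/5 − 1)·s + 1/20 = 0
  3/20·s² − (1/20 + 3/20)·s + 1/20 = 0
which factors as (s − 1)·(3/20·s − 1/20) = 0, giving roots s = 1 and s = (1/20)/(3/20) = 1/3.
Mean offspring μ = 4/5 + 2·3/20 = 11/10 > 1 (supercritical), so q < 1. The extinction probability is the smaller root: q = (1/20)/(3/20) = 1/3.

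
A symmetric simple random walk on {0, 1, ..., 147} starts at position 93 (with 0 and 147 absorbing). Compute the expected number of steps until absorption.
E[τ | X_0 = 93] = 5022

Let v_k = E[τ | X_0 = k]. Boundary: v_0 = v_147 = 0. Recurrence: v_k = 1 + (v_{k-1} + v_{k+1})/2 for 1 ≤ k ≤ 146. The particular solution to v_k − (v_{k-1} + v_{k+1})/2 = 1 is v_k = −k^2. Adding homogeneous solution A + B k and matching boundaries gives v_k = k (147 − k). Substituting k = 93: v_93 = 93 · 54 = 5022.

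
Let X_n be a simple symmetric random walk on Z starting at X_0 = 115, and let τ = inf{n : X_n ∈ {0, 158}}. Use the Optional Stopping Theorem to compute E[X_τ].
E[X_τ] = 115

X_n is a martingale and τ is a bounded-mean stopping time (indeed τ is finite a.s. with bounded expectation since the walk is in a bounded region). By the OST, E[X_τ] = E[X_0] = 115. Equivalently: E[X_τ] = 158 · P(hit 158 first) + 0 · P(hit 0 first) = 158 · (115/158) = 115.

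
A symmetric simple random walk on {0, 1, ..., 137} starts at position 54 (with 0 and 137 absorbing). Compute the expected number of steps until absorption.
E[τ | X_0 = 54] = 4482

Let v_k = E[τ | X_0 = k]. Boundary: v_0 = v_137 = 0. Recurrence: v_k = 1 + (v_{k-1} + v_{k+1})/2 for 1 ≤ k ≤ 136. The particular solution to v_k − (v_{k-1} + v_{k+1})/2 = 1 is v_k = −k^2. Adding homogeneous solution A + B k and matching boundaries gives v_k = k (137 − k). Substituting k = 54: v_54 = 54 · 83 = 4482.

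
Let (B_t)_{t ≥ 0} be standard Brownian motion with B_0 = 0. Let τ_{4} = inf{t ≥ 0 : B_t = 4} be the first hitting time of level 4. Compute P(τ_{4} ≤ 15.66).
P(τ_{4} ≤ 15.66) = 2(1 − Φ(4/√15.66)) = 2(1 − Φ(1.0108)) ≈ 0.3121

By the reflection principle for standard BM, P(τ_b ≤ t) = 2 · P(B_t ≥ b). Since B_t ~ N(0, t), P(B_t ≥ 4) = 1 − Φ(4/√t) = 1 − Φ(4/√15.66) = 1 − Φ(1.0108) ≈ 0.15606. Doubling: P(τ_{4} ≤ 15.66) ≈ 2 · 0.15606 = 0.31212 ≈ 0.3121.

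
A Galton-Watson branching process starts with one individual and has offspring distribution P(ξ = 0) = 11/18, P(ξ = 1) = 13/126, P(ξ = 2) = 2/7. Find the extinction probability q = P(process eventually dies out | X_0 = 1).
q = 1

Mean offspring μ = 0·11/18 + 1·13/126 + 2·2/7 = 85/126 ≤ 1. For μ ≤ 1 with offspring not concentrated at 1, the Galton-Watson process goes extinct almost surely, so q = 1.
(Algebraic check: The pgf is f(s) = 11/18 + 13/126·s + 2/7·s². The extinction probability q is the smallest fixed point of f in [0, 1]. Setting s = f(s):
  2/7·s² + (13/126 − 1)·s + 11/18 = 0
  2/7·s² − (11/18 + 2/7)·s + 11/18 = 0
which factors as (s − 1)·(2/7·s − 11/18) = 0, giving roots s = 1 and s = (11/18)/(2/7) = 77/36. Since 77/36 ≥ 1, the smallest root in [0, 1] is s = 1.)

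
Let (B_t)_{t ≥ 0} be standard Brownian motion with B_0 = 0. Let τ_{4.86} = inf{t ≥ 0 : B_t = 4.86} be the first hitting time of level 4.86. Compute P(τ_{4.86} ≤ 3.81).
P(τ_{4.86} ≤ 3.81) = 2(1 − Φ(4.86/√3.81)) = 2(1 − Φ(2.4899)) ≈ 0.0128

By the reflection principle for standard BM, P(τ_b ≤ t) = 2 · P(B_t ≥ b). Since B_t ~ N(0, t), P(B_t ≥ 4.86) = 1 − Φ(4.86/√t) = 1 − Φ(4.86/√3.81) = 1 − Φ(2.4899) ≈ 0.00639. Doubling: P(τ_{4.86} ≤ 3.81) ≈ 2 · 0.00639 = 0.01278 ≈ 0.0128.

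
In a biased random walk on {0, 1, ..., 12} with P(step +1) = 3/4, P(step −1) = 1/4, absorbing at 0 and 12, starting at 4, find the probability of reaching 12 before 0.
P(hit 12 before 0) = (1 − (1/3)^4) / (1 − (1/3)^12) = 6561/6643

Let u_k denote P(reach 12 before 0 | start at k). Boundary: u_0 = 0, u_12 = 1. Recurrence: u_k = 3/4·u_{k+1} + 1/4·u_{k-1} for 1 ≤ k ≤ 11. Try u_k = A + B·r^k with r = q/p = (1/4)/(3/4) = 1/3. Substitution satisfies the recurrence; boundary conditions give:
  u_k = (1 − r^k) / (1 − r^N) = (1 − (1/3)^4) / (1 − (1/3)^12) = 6561/6643.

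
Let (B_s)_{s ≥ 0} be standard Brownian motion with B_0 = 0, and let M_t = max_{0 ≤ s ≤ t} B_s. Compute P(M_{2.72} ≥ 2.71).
P(M_{2.72} ≥ 2.71) = 2·P(B_{2.72} ≥ 2.71) = 2(1 − Φ(2.71/√2.72)) ≈ 0.1003

By the reflection principle for Brownian motion, P(M_t ≥ a) = 2 · P(B_t ≥ a) for a ≥ 0. Since B_t ~ N(0, t), P(B_t ≥ 2.71) = 1 − Φ(2.71/√t) = 1 − Φ(2.71/√2.72) = 1 − Φ(1.6432). So
  P(M_{2.72} ≥ 2.71) = 2(1 − Φ(1.6432)) ≈ 0.1003.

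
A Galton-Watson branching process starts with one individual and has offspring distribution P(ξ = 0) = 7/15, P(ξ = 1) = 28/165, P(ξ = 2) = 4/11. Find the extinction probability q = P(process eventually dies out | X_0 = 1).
q = 1

Mean offspring μ = 0·7/15 + 1·28/165 + 2·4/11 = 148/165 ≤ 1. For μ ≤ 1 with offspring not concentrated at 1, the Galton-Watson process goes extinct almost surely, so q = 1.
(Algebraic check: The pgf is f(s) = 7/15 + 28/165·s + 4/11·s². The extinction probability q is the smallest fixed point of f in [0, 1]. Setting s = f(s):
  4/11·s² + (28/165 − 1)·s + 7/15 = 0
  4/11·s² − (7/15 + 4/11)·s + 7/15 = 0
which factors as (s − 1)·(4/11·s − 7/15) = 0, giving roots s = 1 and s = (7/15)/(4/11) = 77/60. Since 77/60 ≥ 1, the smallest root in [0, 1] is s = 1.)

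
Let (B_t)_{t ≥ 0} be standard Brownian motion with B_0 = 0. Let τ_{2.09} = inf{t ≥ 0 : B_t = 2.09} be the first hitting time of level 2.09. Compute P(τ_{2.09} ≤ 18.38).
P(τ_{2.09} ≤ 18.38) = 2(1 − Φ(2.09/√18.38)) = 2(1 − Φ(0.4875)) ≈ 0.6259

By the reflection principle for standard BM, P(τ_b ≤ t) = 2 · P(B_t ≥ b). Since B_t ~ N(0, t), P(B_t ≥ 2.09) = 1 − Φ(2.09/√t) = 1 − Φ(2.09/√18.38) = 1 − Φ(0.4875) ≈ 0.31295. Doubling: P(τ_{2.09} ≤ 18.38) ≈ 2 · 0.31295 = 0.62590 ≈ 0.6259.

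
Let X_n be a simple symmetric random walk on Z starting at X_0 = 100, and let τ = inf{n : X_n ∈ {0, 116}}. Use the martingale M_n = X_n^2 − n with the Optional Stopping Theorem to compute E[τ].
E[τ] = 1600

M_n = X_n^2 − n is a martingale (since E[X_{n+1}^2 | F_n] = X_n^2 + 1). By OST (τ has finite mean in a bounded region), E[M_τ] = E[M_0] = X_0^2 − 0 = 100^2 = 10000. Also E[M_τ] = E[X_τ^2] − E[τ]. The walk exits at 0 or 116, with P(hit 116 first) = 100/116, so E[X_τ^2] = 116^2 · 100/116 + 0 = 11600. Thus E[τ] = E[X_τ^2] − E[M_τ] = 11600 − 10000 = 1600 = 100(116 − 100) = 1600.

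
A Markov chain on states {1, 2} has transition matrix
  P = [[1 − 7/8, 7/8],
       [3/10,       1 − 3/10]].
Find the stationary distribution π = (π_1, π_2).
π_1 = 12/47, π_2 = 35/47

Solve πP = π with π_1 + π_2 = 1. From πP = π: π_1 · (1 − 7/8) + π_2 · 3/10 = π_1 ⇒ π_2 · 3/10 = π_1 · 7/8 ⇒ π_2/π_1 = (7/8)/(3/10) = 35/12. Together with π_1 + π_2 = 1:
  π_1 = (3/10)/(7/8 + 3/10) = (3/10)/(47/40) = 12/47,
  π_2 = (7/8)/(7/8 + 3/10) = (7/8)/(47/40) = 35/47.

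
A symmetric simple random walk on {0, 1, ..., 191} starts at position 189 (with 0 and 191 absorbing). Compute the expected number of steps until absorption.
E[τ | X_0 = 189] = 378

Let v_k = E[τ | X_0 = k]. Boundary: v_0 = v_191 = 0. Recurrence: v_k = 1 + (v_{k-1} + v_{k+1})/2 for 1 ≤ k ≤ 190. The particular solution to v_k − (v_{k-1} + v_{k+1})/2 = 1 is v_k = −k^2. Adding homogeneous solution A + B k and matching boundaries gives v_k = k (191 − k). Substituting k = 189: v_189 = 189 · 2 = 378.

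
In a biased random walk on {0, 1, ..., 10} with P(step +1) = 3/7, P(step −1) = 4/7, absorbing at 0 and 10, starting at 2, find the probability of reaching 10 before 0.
P(hit 10 before 0) = (1 − (4/3)^2) / (1 − (4/3)^10) = 6561/141361

Let u_k denote P(reach 10 before 0 | start at k). Boundary: u_0 = 0, u_10 = 1. Recurrence: u_k = 3/7·u_{k+1} + 4/7·u_{k-1} for 1 ≤ k ≤ 9. Try u_k = A + B·r^k with r = q/p = (4/7)/(3/7) = 4/3. Substitution satisfies the recurrence; boundary conditions give:
  u_k = (1 − r^k) / (1 − r^N) = (1 − (4/3)^2) / (1 − (4/3)^10) = 6561/141361.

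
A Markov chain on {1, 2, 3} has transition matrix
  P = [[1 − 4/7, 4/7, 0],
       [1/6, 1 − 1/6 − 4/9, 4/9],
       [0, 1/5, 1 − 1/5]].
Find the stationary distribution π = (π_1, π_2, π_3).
π = (21/253, 72/253, 160/253)

This is a birth-death chain on three states, which satisfies detailed balance: π_1 · P_{12} = π_2 · P_{21} and π_2 · P_{23} = π_3 · P_{32}.
From π_1 · 4/7 = π_2 · 1/6: π_2/π_1 = (4/7)/(1/6) = 24/7.
From π_2 · 4/9 = π_3 · 1/5: π_3/π_2 = (4/9)/(1/5) = 20/9.
Take π_1 proportional to 1; then unnormalized π = (1, 24/7, 160/21). Normalize by dividing by the sum 253/21:
  π = (21/253, 72/253, 160/253).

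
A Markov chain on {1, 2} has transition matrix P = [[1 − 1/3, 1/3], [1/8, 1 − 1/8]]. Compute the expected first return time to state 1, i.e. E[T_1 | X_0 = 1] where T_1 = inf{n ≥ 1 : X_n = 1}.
E[T_1 | X_0 = 1] = 1/π_1 = 11/3

For an irreducible recurrent Markov chain with stationary distribution π, E[T_i | X_0 = i] = 1/π_i (Kac's formula). Here π_1 = (1/8)/(1/3 + 1/8) = (1/8)/(11/24) = 3/11, so E[T_1 | X_0 = 1] = 1/π_1 = (1/3 + 1/8)/(1/8) = (11/24)/(1/8) = 11/3.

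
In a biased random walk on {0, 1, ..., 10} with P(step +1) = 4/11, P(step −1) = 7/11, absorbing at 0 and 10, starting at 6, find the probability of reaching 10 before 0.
P(hit 10 before 0) = (1 − (7/4)^6) / (1 − (7/4)^10) = 880896/8528081

Let u_k denote P(reach 10 before 0 | start at k). Boundary: u_0 = 0, u_10 = 1. Recurrence: u_k = 4/11·u_{k+1} + 7/11·u_{k-1} for 1 ≤ k ≤ 9. Try u_k = A + B·r^k with r = q/p = (7/11)/(4/11) = 7/4. Substitution satisfies the recurrence; boundary conditions give:
  u_k = (1 − r^k) / (1 − r^N) = (1 − (7/4)^6) / (1 − (7/4)^10) = 880896/8528081.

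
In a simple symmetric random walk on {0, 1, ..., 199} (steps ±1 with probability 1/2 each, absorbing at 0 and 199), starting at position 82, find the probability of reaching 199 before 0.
P(hit 199 before 0) = 82/199

Let u_k = P(hit 199 before 0 | start at k). Then u_0 = 0, u_199 = 1, and u_k = u_{k-1}/2 + u_{k+1}/2 for 1 ≤ k ≤ 198. This harmonic recurrence is solved by u_k = k/199, giving u_82 = 82/199.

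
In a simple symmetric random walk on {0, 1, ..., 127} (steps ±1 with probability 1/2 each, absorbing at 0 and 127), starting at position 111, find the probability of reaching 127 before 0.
P(hit 127 before 0) = 111/127

Let u_k = P(hit 127 before 0 | start at k). Then u_0 = 0, u_127 = 1, and u_k = u_{k-1}/2 + u_{k+1}/2 for 1 ≤ k ≤ 126. This harmonic recurrence is solved by u_k = k/127, giving u_111 = 111/127.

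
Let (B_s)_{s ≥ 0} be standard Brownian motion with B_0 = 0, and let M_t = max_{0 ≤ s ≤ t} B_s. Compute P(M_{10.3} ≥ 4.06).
P(M_{10.3} ≥ 4.06) = 2·P(B_{10.3} ≥ 4.06) = 2(1 − Φ(4.06/√10.3)) ≈ 0.2059

By the reflection principle for Brownian motion, P(M_t ≥ a) = 2 · P(B_t ≥ a) for a ≥ 0. Since B_t ~ N(0, t), P(B_t ≥ 4.06) = 1 − Φ(4.06/√t) = 1 − Φ(4.06/√10.3) = 1 − Φ(1.2650). So
  P(M_{10.3} ≥ 4.06) = 2(1 − Φ(1.2650)) ≈ 0.2059.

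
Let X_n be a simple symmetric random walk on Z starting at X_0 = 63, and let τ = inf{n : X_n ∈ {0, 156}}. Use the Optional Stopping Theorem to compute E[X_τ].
E[X_τ] = 63

X_n is a martingale and τ is a bounded-mean stopping time (indeed τ is finite a.s. with bounded expectation since the walk is in a bounded region). By the OST, E[X_τ] = E[X_0] = 63. Equivalently: E[X_τ] = 156 · P(hit 156 first) + 0 · P(hit 0 first) = 156 · (63/156) = 63.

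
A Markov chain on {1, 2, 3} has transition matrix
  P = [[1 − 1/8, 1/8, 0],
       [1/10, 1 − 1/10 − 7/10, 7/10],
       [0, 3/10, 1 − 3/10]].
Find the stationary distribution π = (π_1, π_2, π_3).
π = (6/31, 15/62, 35/62)

This is a birth-death chain on three states, which satisfies detailed balance: π_1 · P_{12} = π_2 · P_{21} and π_2 · P_{23} = π_3 · P_{32}.
From π_1 · 1/8 = π_2 · 1/10: π_2/π_1 = (1/8)/(1/10) = 5/4.
From π_2 · 7/10 = π_3 · 3/10: π_3/π_2 = (7/10)/(3/10) = 7/3.
Take π_1 proportional to 1; then unnormalized π = (1, 5/4, 35/12). Normalize by dividing by the sum 31/6:
  π = (6/31, 15/62, 35/62).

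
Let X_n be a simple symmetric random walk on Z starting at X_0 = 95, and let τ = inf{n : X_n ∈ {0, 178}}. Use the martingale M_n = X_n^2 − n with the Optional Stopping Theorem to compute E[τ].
E[τ] = 7885

M_n = X_n^2 − n is a martingale (since E[X_{n+1}^2 | F_n] = X_n^2 + 1). By OST (τ has finite mean in a bounded region), E[M_τ] = E[M_0] = X_0^2 − 0 = 95^2 = 9025. Also E[M_τ] = E[X_τ^2] − E[τ]. The walk exits at 0 or 178, with P(hit 178 first) = 95/178, so E[X_τ^2] = 178^2 · 95/178 + 0 = 16910. Thus E[τ] = E[X_τ^2] − E[M_τ] = 16910 − 9025 = 7885 = 95(178 − 95) = 7885.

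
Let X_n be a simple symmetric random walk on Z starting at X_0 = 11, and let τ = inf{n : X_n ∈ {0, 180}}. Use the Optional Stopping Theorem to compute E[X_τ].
E[X_τ] = 11

X_n is a martingale and τ is a bounded-mean stopping time (indeed τ is finite a.s. with bounded expectation since the walk is in a bounded region). By the OST, E[X_τ] = E[X_0] = 11. Equivalently: E[X_τ] = 180 · P(hit 180 first) + 0 · P(hit 0 first) = 180 · (11/180) = 11.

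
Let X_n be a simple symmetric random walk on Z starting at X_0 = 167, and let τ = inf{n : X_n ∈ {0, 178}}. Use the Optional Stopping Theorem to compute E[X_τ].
E[X_τ] = 167

X_n is a martingale and τ is a bounded-mean stopping time (indeed τ is finite a.s. with bounded expectation since the walk is in a bounded region). By the OST, E[X_τ] = E[X_0] = 167. Equivalently: E[X_τ] = 178 · P(hit 178 first) + 0 · P(hit 0 first) = 178 · (167/178) = 167.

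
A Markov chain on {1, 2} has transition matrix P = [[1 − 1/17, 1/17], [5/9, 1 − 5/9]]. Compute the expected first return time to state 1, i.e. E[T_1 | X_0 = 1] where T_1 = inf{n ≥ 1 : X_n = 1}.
E[T_1 | X_0 = 1] = 1/π_1 = 94/85

For an irreducible recurrent Markov chain with stationary distribution π, E[T_i | X_0 = i] = 1/π_i (Kac's formula). Here π_1 = (5/9)/(1/17 + 5/9) = (5/9)/(94/153) = 85/94, so E[T_1 | X_0 = 1] = 1/π_1 = (1/17 + 5/9)/(5/9) = (94/153)/(5/9) = 94/85.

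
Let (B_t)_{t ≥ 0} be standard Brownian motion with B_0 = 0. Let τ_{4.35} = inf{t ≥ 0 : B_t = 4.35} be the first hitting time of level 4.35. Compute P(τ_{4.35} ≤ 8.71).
P(τ_{4.35} ≤ 8.71) = 2(1 − Φ(4.35/√8.71)) = 2(1 − Φ(1.4739)) ≈ 0.1405

By the reflection principle for standard BM, P(τ_b ≤ t) = 2 · P(B_t ≥ b). Since B_t ~ N(0, t), P(B_t ≥ 4.35) = 1 − Φ(4.35/√t) = 1 − Φ(4.35/√8.71) = 1 − Φ(1.4739) ≈ 0.07025. Doubling: P(τ_{4.35} ≤ 8.71) ≈ 2 · 0.07025 = 0.14050 ≈ 0.1405.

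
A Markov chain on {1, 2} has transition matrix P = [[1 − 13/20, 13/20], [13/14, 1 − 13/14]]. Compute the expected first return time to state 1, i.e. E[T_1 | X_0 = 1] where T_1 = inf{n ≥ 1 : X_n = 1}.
E[T_1 | X_0 = 1] = 1/π_1 = 17/10

For an irreducible recurrent Markov chain with stationary distribution π, E[T_i | X_0 = i] = 1/π_i (Kac's formula). Here π_1 = (13/14)/(13/20 + 13/14) = (13/14)/(221/140) = 10/17, so E[T_1 | X_0 = 1] = 1/π_1 = (13/20 + 13/14)/(13/14) = (221/140)/(13/14) = 17/10.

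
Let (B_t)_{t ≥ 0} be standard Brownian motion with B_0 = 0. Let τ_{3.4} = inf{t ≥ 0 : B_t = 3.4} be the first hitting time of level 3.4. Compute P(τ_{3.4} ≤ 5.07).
P(τ_{3.4} ≤ 5.07) = 2(1 − Φ(3.4/√5.07)) = 2(1 − Φ(1.5100)) ≈ 0.1310

By the reflection principle for standard BM, P(τ_b ≤ t) = 2 · P(B_t ≥ b). Since B_t ~ N(0, t), P(B_t ≥ 3.4) = 1 − Φ(3.4/√t) = 1 − Φ(3.4/√5.07) = 1 − Φ(1.5100) ≈ 0.06552. Doubling: P(τ_{3.4} ≤ 5.07) ≈ 2 · 0.06552 = 0.13104 ≈ 0.1310.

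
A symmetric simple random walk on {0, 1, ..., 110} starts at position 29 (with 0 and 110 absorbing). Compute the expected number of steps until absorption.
E[τ | X_0 = 29] = 2349

Let v_k = E[τ | X_0 = k]. Boundary: v_0 = v_110 = 0. Recurrence: v_k = 1 + (v_{k-1} + v_{k+1})/2 for 1 ≤ k ≤ 109. The particular solution to v_k − (v_{k-1} + v_{k+1})/2 = 1 is v_k = −k^2. Adding homogeneous solution A + B k and matching boundaries gives v_k = k (110 − k). Substituting k = 29: v_29 = 29 · 81 = 2349.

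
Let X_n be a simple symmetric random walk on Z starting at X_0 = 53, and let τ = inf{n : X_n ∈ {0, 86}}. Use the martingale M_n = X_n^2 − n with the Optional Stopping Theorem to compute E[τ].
E[τ] = 1749

M_n = X_n^2 − n is a martingale (since E[X_{n+1}^2 | F_n] = X_n^2 + 1). By OST (τ has finite mean in a bounded region), E[M_τ] = E[M_0] = X_0^2 − 0 = 53^2 = 2809. Also E[M_τ] = E[X_τ^2] − E[τ]. The walk exits at 0 or 86, with P(hit 86 first) = 53/86, so E[X_τ^2] = 86^2 · 53/86 + 0 = 4558. Thus E[τ] = E[X_τ^2] − E[M_τ] = 4558 − 2809 = 1749 = 53(86 − 53) = 1749.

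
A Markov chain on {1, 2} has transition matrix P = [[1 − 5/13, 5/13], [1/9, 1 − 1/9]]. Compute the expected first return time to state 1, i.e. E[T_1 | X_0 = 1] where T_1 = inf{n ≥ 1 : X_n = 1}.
E[T_1 | X_0 = 1] = 1/π_1 = 58/13

For an irreducible recurrent Markov chain with stationary distribution π, E[T_i | X_0 = i] = 1/π_i (Kac's formula). Here π_1 = (1/9)/(5/13 + 1/9) = (1/9)/(58/117) = 13/58, so E[T_1 | X_0 = 1] = 1/π_1 = (5/13 + 1/9)/(1/9) = (58/117)/(1/9) = 58/13.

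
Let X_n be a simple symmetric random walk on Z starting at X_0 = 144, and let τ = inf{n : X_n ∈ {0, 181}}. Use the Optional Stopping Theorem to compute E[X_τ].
E[X_τ] = 144

X_n is a martingale and τ is a bounded-mean stopping time (indeed τ is finite a.s. with bounded expectation since the walk is in a bounded region). By the OST, E[X_τ] = E[X_0] = 144. Equivalently: E[X_τ] = 181 · P(hit 181 first) + 0 · P(hit 0 first) = 181 · (144/181) = 144.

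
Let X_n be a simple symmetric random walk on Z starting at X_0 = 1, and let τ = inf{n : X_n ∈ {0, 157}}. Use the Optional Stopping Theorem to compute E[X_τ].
E[X_τ] = 1

X_n is a martingale and τ is a bounded-mean stopping time (indeed τ is finite a.s. with bounded expectation since the walk is in a bounded region). By the OST, E[X_τ] = E[X_0] = 1. Equivalently: E[X_τ] = 157 · P(hit 157 first) + 0 · P(hit 0 first) = 157 · (1/157) = 1.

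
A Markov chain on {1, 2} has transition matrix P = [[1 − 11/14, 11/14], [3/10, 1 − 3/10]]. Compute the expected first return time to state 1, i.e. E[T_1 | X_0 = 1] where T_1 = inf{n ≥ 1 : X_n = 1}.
E[T_1 | X_0 = 1] = 1/π_1 = 76/21

For an irreducible recurrent Markov chain with stationary distribution π, E[T_i | X_0 = i] = 1/π_i (Kac's formula). Here π_1 = (3/10)/(11/14 + 3/10) = (3/10)/(38/35) = 21/76, so E[T_1 | X_0 = 1] = 1/π_1 = (11/14 + 3/10)/(3/10) = (38/35)/(3/10) = 76/21.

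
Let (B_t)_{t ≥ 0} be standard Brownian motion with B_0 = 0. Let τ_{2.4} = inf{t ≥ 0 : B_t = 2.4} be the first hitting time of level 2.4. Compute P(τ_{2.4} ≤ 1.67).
P(τ_{2.4} ≤ 1.67) = 2(1 − Φ(2.4/√1.67)) = 2(1 − Φ(1.8572)) ≈ 0.0633

By the reflection principle for standard BM, P(τ_b ≤ t) = 2 · P(B_t ≥ b). Since B_t ~ N(0, t), P(B_t ≥ 2.4) = 1 − Φ(2.4/√t) = 1 − Φ(2.4/√1.67) = 1 − Φ(1.8572) ≈ 0.03164. Doubling: P(τ_{2.4} ≤ 1.67) ≈ 2 · 0.03164 = 0.06328 ≈ 0.0633.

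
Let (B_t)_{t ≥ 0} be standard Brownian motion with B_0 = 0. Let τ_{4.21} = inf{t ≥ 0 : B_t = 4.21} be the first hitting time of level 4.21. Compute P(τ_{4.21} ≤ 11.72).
P(τ_{4.21} ≤ 11.72) = 2(1 − Φ(4.21/√11.72)) = 2(1 − Φ(1.2298)) ≈ 0.2188

By the reflection principle for standard BM, P(τ_b ≤ t) = 2 · P(B_t ≥ b). Since B_t ~ N(0, t), P(B_t ≥ 4.21) = 1 − Φ(4.21/√t) = 1 − Φ(4.21/√11.72) = 1 − Φ(1.2298) ≈ 0.10939. Doubling: P(τ_{4.21} ≤ 11.72) ≈ 2 · 0.10939 = 0.21878 ≈ 0.2188.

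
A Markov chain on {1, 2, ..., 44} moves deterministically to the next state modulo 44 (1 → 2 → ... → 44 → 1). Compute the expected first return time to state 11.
E[T_11 | X_0 = 11] = 44

The chain cycles deterministically, so starting at state 11 it returns in exactly 44 steps. Equivalently, the stationary distribution is uniform π_j = 1/44 for every state j, so by Kac's formula E[T_11] = 1/π_11 = 44.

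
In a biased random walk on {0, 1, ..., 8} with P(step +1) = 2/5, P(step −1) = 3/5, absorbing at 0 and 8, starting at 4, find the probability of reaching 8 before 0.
P(hit 8 before 0) = (1 − (3/2)^4) / (1 − (3/2)^8) = 16/97

Let u_k denote P(reach 8 before 0 | start at k). Boundary: u_0 = 0, u_8 = 1. Recurrence: u_k = 2/5·u_{k+1} + 3/5·u_{k-1} for 1 ≤ k ≤ 7. Try u_k = A + B·r^k with r = q/p = (3/5)/(2/5) = 3/2. Substitution satisfies the recurrence; boundary conditions give:
  u_k = (1 − r^k) / (1 − r^N) = (1 − (3/2)^4) / (1 − (3/2)^8) = 16/97.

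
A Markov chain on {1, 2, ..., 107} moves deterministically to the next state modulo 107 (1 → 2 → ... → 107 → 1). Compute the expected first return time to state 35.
E[T_35 | X_0 = 35] = 107

The chain cycles deterministically, so starting at state 35 it returns in exactly 107 steps. Equivalently, the stationary distribution is uniform π_j = 1/107 for every state j, so by Kac's formula E[T_35] = 1/π_35 = 107.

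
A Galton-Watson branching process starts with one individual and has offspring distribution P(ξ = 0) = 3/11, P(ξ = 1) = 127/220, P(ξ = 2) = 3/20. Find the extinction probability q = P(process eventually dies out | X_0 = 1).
q = 1

Mean offspring μ = 0·3/11 + 1·127/220 + 2·3/20 = 193/220 ≤ 1. For μ ≤ 1 with offspring not concentrated at 1, the Galton-Watson process goes extinct almost surely, so q = 1.
(Algebraic check: The pgf is f(s) = 3/11 + 127/220·s + 3/20·s². The extinction probability q is the smallest fixed point of f in [0, 1]. Setting s = f(s):
  3/20·s² + (127/220 − 1)·s + 3/11 = 0
  3/20·s² − (3/11 + 3/20)·s + 3/11 = 0
which factors as (s − 1)·(3/20·s − 3/11) = 0, giving roots s = 1 and s = (3/11)/(3/20) = 20/11. Since 20/11 ≥ 1, the smallest root in [0, 1] is s = 1.)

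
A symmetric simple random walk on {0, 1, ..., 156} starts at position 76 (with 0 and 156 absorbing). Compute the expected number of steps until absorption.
E[τ | X_0 = 76] = 6080

Let v_k = E[τ | X_0 = k]. Boundary: v_0 = v_156 = 0. Recurrence: v_k = 1 + (v_{k-1} + v_{k+1})/2 for 1 ≤ k ≤ 155. The particular solution to v_k − (v_{k-1} + v_{k+1})/2 = 1 is v_k = −k^2. Adding homogeneous solution A + B k and matching boundaries gives v_k = k (156 − k). Substituting k = 76: v_76 = 76 · 80 = 6080.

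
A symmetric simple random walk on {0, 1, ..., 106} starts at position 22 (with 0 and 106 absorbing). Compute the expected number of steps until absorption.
E[τ | X_0 = 22] = 1848

Let v_k = E[τ | X_0 = k]. Boundary: v_0 = v_106 = 0. Recurrence: v_k = 1 + (v_{k-1} + v_{k+1})/2 for 1 ≤ k ≤ 105. The particular solution to v_k − (v_{k-1} + v_{k+1})/2 = 1 is v_k = −k^2. Adding homogeneous solution A + B k and matching boundaries gives v_k = k (106 − k). Substituting k = 22: v_22 = 22 · 84 = 1848.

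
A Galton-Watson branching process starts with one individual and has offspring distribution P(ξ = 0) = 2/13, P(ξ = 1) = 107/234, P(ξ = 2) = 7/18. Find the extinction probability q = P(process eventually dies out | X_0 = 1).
q = 36/91

The pgf is f(s) = 2/13 + 107/234·s + 7/18·s². The extinction probability q is the smallest fixed point of f in [0, 1]. Setting s = f(s):
  7/18·s² + (107/234 − 1)·s + 2/13 = 0
  7/18·s² − (2/13 + 7/18)·s + 2/13 = 0
which factors as (s − 1)·(7/18·s − 2/13) = 0, giving roots s = 1 and s = (2/13)/(7/18) = 36/91.
Mean offspring μ = 107/234 + 2·7/18 = 289/234 > 1 (supercritical), so q < 1. The extinction probability is the smaller root: q = (2/13)/(7/18) = 36/91.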